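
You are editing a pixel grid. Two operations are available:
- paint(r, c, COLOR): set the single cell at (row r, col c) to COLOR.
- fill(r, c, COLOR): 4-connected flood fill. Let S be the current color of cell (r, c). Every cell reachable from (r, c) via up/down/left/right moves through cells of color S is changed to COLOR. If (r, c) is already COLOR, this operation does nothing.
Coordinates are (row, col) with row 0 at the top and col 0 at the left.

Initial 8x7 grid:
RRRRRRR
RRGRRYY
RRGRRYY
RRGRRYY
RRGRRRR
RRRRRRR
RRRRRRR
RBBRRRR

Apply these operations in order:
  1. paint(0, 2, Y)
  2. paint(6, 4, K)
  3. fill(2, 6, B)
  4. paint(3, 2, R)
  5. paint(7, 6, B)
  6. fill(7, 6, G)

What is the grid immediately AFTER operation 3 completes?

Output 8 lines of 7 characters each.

Answer: RRYRRRR
RRGRRBB
RRGRRBB
RRGRRBB
RRGRRRR
RRRRRRR
RRRRKRR
RBBRRRR

Derivation:
After op 1 paint(0,2,Y):
RRYRRRR
RRGRRYY
RRGRRYY
RRGRRYY
RRGRRRR
RRRRRRR
RRRRRRR
RBBRRRR
After op 2 paint(6,4,K):
RRYRRRR
RRGRRYY
RRGRRYY
RRGRRYY
RRGRRRR
RRRRRRR
RRRRKRR
RBBRRRR
After op 3 fill(2,6,B) [6 cells changed]:
RRYRRRR
RRGRRBB
RRGRRBB
RRGRRBB
RRGRRRR
RRRRRRR
RRRRKRR
RBBRRRR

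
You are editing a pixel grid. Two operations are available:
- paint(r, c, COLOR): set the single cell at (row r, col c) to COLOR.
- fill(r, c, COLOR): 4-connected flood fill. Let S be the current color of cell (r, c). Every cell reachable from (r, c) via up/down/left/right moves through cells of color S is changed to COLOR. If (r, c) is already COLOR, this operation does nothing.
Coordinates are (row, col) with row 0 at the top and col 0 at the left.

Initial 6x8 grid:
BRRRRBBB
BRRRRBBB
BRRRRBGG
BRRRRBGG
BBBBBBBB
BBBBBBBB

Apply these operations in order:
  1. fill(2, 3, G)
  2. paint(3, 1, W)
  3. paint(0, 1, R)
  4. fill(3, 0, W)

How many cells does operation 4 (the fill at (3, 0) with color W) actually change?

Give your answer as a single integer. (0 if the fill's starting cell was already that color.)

Answer: 28

Derivation:
After op 1 fill(2,3,G) [16 cells changed]:
BGGGGBBB
BGGGGBBB
BGGGGBGG
BGGGGBGG
BBBBBBBB
BBBBBBBB
After op 2 paint(3,1,W):
BGGGGBBB
BGGGGBBB
BGGGGBGG
BWGGGBGG
BBBBBBBB
BBBBBBBB
After op 3 paint(0,1,R):
BRGGGBBB
BGGGGBBB
BGGGGBGG
BWGGGBGG
BBBBBBBB
BBBBBBBB
After op 4 fill(3,0,W) [28 cells changed]:
WRGGGWWW
WGGGGWWW
WGGGGWGG
WWGGGWGG
WWWWWWWW
WWWWWWWW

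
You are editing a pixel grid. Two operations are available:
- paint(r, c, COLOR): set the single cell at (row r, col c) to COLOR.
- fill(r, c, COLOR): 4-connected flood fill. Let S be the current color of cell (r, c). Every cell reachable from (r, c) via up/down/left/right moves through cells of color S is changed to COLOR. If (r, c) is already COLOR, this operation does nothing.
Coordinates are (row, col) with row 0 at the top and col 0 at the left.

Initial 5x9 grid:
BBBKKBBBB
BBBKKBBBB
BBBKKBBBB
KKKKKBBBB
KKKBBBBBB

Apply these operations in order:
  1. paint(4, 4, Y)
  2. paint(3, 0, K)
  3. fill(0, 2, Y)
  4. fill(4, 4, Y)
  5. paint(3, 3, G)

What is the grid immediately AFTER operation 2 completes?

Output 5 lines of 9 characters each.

Answer: BBBKKBBBB
BBBKKBBBB
BBBKKBBBB
KKKKKBBBB
KKKBYBBBB

Derivation:
After op 1 paint(4,4,Y):
BBBKKBBBB
BBBKKBBBB
BBBKKBBBB
KKKKKBBBB
KKKBYBBBB
After op 2 paint(3,0,K):
BBBKKBBBB
BBBKKBBBB
BBBKKBBBB
KKKKKBBBB
KKKBYBBBB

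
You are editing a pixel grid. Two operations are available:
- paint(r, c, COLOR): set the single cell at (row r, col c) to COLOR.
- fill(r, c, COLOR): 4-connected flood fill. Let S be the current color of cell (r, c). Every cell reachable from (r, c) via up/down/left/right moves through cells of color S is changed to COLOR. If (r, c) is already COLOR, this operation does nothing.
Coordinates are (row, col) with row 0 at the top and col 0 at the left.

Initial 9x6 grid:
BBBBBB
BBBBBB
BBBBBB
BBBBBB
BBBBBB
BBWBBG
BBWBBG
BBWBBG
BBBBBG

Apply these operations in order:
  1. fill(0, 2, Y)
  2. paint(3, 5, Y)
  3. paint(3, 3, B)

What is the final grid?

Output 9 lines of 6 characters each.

Answer: YYYYYY
YYYYYY
YYYYYY
YYYBYY
YYYYYY
YYWYYG
YYWYYG
YYWYYG
YYYYYG

Derivation:
After op 1 fill(0,2,Y) [47 cells changed]:
YYYYYY
YYYYYY
YYYYYY
YYYYYY
YYYYYY
YYWYYG
YYWYYG
YYWYYG
YYYYYG
After op 2 paint(3,5,Y):
YYYYYY
YYYYYY
YYYYYY
YYYYYY
YYYYYY
YYWYYG
YYWYYG
YYWYYG
YYYYYG
After op 3 paint(3,3,B):
YYYYYY
YYYYYY
YYYYYY
YYYBYY
YYYYYY
YYWYYG
YYWYYG
YYWYYG
YYYYYG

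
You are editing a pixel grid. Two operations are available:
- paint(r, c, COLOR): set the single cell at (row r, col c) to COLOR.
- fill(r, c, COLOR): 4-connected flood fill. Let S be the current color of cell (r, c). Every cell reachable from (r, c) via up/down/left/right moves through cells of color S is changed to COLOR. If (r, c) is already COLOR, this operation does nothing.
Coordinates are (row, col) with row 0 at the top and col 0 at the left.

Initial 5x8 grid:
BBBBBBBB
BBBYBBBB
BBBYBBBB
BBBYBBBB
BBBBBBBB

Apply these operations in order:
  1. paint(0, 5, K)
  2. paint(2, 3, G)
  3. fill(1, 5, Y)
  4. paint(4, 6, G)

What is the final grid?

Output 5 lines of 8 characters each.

Answer: YYYYYKYY
YYYYYYYY
YYYGYYYY
YYYYYYYY
YYYYYYGY

Derivation:
After op 1 paint(0,5,K):
BBBBBKBB
BBBYBBBB
BBBYBBBB
BBBYBBBB
BBBBBBBB
After op 2 paint(2,3,G):
BBBBBKBB
BBBYBBBB
BBBGBBBB
BBBYBBBB
BBBBBBBB
After op 3 fill(1,5,Y) [36 cells changed]:
YYYYYKYY
YYYYYYYY
YYYGYYYY
YYYYYYYY
YYYYYYYY
After op 4 paint(4,6,G):
YYYYYKYY
YYYYYYYY
YYYGYYYY
YYYYYYYY
YYYYYYGY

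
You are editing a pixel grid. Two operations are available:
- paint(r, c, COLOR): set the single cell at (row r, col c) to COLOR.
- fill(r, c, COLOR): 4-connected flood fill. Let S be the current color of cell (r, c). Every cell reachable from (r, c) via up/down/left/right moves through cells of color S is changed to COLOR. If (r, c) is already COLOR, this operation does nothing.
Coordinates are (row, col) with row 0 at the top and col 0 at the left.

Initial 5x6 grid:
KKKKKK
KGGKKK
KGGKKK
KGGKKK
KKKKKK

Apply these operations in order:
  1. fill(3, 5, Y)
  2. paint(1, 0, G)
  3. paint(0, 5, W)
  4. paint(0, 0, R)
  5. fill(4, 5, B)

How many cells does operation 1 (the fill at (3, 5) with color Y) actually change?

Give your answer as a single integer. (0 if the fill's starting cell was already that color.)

After op 1 fill(3,5,Y) [24 cells changed]:
YYYYYY
YGGYYY
YGGYYY
YGGYYY
YYYYYY

Answer: 24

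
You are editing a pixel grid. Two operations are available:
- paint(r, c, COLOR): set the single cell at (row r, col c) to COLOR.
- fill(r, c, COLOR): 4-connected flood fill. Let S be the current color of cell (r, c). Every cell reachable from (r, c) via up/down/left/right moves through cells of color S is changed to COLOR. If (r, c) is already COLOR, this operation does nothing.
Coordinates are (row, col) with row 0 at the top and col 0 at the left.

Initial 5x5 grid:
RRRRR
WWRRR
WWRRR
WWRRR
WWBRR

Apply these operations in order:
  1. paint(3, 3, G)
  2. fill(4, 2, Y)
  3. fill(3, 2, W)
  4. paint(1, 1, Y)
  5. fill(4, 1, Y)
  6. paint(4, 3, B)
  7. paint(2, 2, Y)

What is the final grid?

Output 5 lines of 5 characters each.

Answer: YYYYY
YYYYY
YYYYY
YYYGY
YYYBY

Derivation:
After op 1 paint(3,3,G):
RRRRR
WWRRR
WWRRR
WWRGR
WWBRR
After op 2 fill(4,2,Y) [1 cells changed]:
RRRRR
WWRRR
WWRRR
WWRGR
WWYRR
After op 3 fill(3,2,W) [15 cells changed]:
WWWWW
WWWWW
WWWWW
WWWGW
WWYWW
After op 4 paint(1,1,Y):
WWWWW
WYWWW
WWWWW
WWWGW
WWYWW
After op 5 fill(4,1,Y) [22 cells changed]:
YYYYY
YYYYY
YYYYY
YYYGY
YYYYY
After op 6 paint(4,3,B):
YYYYY
YYYYY
YYYYY
YYYGY
YYYBY
After op 7 paint(2,2,Y):
YYYYY
YYYYY
YYYYY
YYYGY
YYYBY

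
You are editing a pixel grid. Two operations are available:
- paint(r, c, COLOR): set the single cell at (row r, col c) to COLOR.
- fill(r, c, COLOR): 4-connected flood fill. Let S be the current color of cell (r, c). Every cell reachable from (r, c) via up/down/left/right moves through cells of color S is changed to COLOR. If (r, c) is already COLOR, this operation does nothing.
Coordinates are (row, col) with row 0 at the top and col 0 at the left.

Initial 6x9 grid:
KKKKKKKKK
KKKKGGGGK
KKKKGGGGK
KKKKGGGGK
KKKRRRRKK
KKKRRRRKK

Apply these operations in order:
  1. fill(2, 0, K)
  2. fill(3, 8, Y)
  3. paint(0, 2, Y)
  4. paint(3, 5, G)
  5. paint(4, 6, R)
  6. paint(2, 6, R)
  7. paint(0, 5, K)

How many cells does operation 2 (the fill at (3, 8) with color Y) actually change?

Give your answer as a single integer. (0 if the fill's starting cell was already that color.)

Answer: 34

Derivation:
After op 1 fill(2,0,K) [0 cells changed]:
KKKKKKKKK
KKKKGGGGK
KKKKGGGGK
KKKKGGGGK
KKKRRRRKK
KKKRRRRKK
After op 2 fill(3,8,Y) [34 cells changed]:
YYYYYYYYY
YYYYGGGGY
YYYYGGGGY
YYYYGGGGY
YYYRRRRYY
YYYRRRRYY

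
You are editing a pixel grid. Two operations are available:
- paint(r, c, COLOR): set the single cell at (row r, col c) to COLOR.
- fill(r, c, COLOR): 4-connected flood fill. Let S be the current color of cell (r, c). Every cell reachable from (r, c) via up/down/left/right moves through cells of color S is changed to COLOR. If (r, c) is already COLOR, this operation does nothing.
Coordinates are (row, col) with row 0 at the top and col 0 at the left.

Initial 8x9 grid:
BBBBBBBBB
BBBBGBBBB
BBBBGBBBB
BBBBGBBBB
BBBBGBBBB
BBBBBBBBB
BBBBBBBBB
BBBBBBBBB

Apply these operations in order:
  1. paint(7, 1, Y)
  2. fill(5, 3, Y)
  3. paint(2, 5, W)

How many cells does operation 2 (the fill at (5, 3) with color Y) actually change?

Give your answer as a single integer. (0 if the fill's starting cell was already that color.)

After op 1 paint(7,1,Y):
BBBBBBBBB
BBBBGBBBB
BBBBGBBBB
BBBBGBBBB
BBBBGBBBB
BBBBBBBBB
BBBBBBBBB
BYBBBBBBB
After op 2 fill(5,3,Y) [67 cells changed]:
YYYYYYYYY
YYYYGYYYY
YYYYGYYYY
YYYYGYYYY
YYYYGYYYY
YYYYYYYYY
YYYYYYYYY
YYYYYYYYY

Answer: 67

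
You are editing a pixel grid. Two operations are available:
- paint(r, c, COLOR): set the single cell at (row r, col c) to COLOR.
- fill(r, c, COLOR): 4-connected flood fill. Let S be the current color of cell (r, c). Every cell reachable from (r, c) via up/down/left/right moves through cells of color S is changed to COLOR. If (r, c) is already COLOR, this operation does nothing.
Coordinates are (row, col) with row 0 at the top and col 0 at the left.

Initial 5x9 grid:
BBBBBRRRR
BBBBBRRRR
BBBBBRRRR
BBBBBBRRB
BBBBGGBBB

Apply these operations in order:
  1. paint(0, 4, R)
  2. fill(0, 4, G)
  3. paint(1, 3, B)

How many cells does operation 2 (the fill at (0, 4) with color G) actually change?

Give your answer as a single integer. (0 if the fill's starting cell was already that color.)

Answer: 15

Derivation:
After op 1 paint(0,4,R):
BBBBRRRRR
BBBBBRRRR
BBBBBRRRR
BBBBBBRRB
BBBBGGBBB
After op 2 fill(0,4,G) [15 cells changed]:
BBBBGGGGG
BBBBBGGGG
BBBBBGGGG
BBBBBBGGB
BBBBGGBBB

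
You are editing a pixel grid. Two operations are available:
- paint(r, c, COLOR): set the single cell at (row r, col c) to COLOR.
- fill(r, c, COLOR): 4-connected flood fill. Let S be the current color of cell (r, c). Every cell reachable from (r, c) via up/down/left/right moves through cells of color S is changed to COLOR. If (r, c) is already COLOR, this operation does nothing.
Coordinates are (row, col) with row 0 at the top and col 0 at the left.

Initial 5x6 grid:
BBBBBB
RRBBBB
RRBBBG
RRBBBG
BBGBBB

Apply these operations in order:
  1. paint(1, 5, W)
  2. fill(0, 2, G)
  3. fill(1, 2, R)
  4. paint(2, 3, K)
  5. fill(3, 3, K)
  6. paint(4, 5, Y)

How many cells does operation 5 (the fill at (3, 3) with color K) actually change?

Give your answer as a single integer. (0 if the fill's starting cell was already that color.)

After op 1 paint(1,5,W):
BBBBBB
RRBBBW
RRBBBG
RRBBBG
BBGBBB
After op 2 fill(0,2,G) [18 cells changed]:
GGGGGG
RRGGGW
RRGGGG
RRGGGG
BBGGGG
After op 3 fill(1,2,R) [21 cells changed]:
RRRRRR
RRRRRW
RRRRRR
RRRRRR
BBRRRR
After op 4 paint(2,3,K):
RRRRRR
RRRRRW
RRRKRR
RRRRRR
BBRRRR
After op 5 fill(3,3,K) [26 cells changed]:
KKKKKK
KKKKKW
KKKKKK
KKKKKK
BBKKKK

Answer: 26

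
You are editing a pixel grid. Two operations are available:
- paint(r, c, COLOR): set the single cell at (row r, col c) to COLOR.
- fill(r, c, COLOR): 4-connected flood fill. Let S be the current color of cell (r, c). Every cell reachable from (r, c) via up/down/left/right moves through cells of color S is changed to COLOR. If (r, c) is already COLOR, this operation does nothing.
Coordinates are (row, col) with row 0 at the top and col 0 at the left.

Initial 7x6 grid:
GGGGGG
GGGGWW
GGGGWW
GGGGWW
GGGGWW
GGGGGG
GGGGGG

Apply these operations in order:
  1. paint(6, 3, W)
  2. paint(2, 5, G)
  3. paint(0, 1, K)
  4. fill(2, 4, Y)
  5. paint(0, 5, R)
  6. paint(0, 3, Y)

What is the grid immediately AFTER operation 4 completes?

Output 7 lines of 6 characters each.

Answer: GKGGGG
GGGGYY
GGGGYG
GGGGYY
GGGGYY
GGGGGG
GGGWGG

Derivation:
After op 1 paint(6,3,W):
GGGGGG
GGGGWW
GGGGWW
GGGGWW
GGGGWW
GGGGGG
GGGWGG
After op 2 paint(2,5,G):
GGGGGG
GGGGWW
GGGGWG
GGGGWW
GGGGWW
GGGGGG
GGGWGG
After op 3 paint(0,1,K):
GKGGGG
GGGGWW
GGGGWG
GGGGWW
GGGGWW
GGGGGG
GGGWGG
After op 4 fill(2,4,Y) [7 cells changed]:
GKGGGG
GGGGYY
GGGGYG
GGGGYY
GGGGYY
GGGGGG
GGGWGG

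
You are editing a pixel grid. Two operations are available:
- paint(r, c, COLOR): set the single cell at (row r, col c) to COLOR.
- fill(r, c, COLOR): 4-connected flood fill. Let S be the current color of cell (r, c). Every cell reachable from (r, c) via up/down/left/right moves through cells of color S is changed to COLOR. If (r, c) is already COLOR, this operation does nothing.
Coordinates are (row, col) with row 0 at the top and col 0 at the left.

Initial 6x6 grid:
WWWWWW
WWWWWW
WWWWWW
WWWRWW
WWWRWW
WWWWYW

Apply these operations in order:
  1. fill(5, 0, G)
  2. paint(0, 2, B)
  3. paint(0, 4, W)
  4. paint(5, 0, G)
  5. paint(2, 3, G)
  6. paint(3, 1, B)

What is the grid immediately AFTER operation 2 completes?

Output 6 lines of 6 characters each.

Answer: GGBGGG
GGGGGG
GGGGGG
GGGRGG
GGGRGG
GGGGYG

Derivation:
After op 1 fill(5,0,G) [33 cells changed]:
GGGGGG
GGGGGG
GGGGGG
GGGRGG
GGGRGG
GGGGYG
After op 2 paint(0,2,B):
GGBGGG
GGGGGG
GGGGGG
GGGRGG
GGGRGG
GGGGYG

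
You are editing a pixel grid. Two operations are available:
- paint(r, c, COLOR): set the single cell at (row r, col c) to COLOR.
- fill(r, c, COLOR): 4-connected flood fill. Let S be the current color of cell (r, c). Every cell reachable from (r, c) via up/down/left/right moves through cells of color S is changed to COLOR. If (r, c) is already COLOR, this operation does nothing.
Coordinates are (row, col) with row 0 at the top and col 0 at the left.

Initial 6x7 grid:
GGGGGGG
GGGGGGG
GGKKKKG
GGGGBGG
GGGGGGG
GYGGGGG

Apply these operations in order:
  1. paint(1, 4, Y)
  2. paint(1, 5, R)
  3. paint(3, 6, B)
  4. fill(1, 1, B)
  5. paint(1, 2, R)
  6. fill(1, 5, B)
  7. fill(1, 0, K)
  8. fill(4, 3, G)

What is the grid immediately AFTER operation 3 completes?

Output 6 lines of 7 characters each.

Answer: GGGGGGG
GGGGYRG
GGKKKKG
GGGGBGB
GGGGGGG
GYGGGGG

Derivation:
After op 1 paint(1,4,Y):
GGGGGGG
GGGGYGG
GGKKKKG
GGGGBGG
GGGGGGG
GYGGGGG
After op 2 paint(1,5,R):
GGGGGGG
GGGGYRG
GGKKKKG
GGGGBGG
GGGGGGG
GYGGGGG
After op 3 paint(3,6,B):
GGGGGGG
GGGGYRG
GGKKKKG
GGGGBGB
GGGGGGG
GYGGGGG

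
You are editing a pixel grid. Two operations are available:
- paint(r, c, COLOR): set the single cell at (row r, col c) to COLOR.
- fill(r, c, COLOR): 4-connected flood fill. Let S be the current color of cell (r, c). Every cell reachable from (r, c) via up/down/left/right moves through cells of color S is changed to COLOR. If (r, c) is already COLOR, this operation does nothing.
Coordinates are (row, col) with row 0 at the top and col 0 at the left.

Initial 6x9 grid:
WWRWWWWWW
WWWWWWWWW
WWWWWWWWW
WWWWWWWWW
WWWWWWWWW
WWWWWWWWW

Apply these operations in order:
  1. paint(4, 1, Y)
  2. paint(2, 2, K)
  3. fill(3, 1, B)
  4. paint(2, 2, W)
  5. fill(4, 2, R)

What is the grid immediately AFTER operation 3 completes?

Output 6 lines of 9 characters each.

Answer: BBRBBBBBB
BBBBBBBBB
BBKBBBBBB
BBBBBBBBB
BYBBBBBBB
BBBBBBBBB

Derivation:
After op 1 paint(4,1,Y):
WWRWWWWWW
WWWWWWWWW
WWWWWWWWW
WWWWWWWWW
WYWWWWWWW
WWWWWWWWW
After op 2 paint(2,2,K):
WWRWWWWWW
WWWWWWWWW
WWKWWWWWW
WWWWWWWWW
WYWWWWWWW
WWWWWWWWW
After op 3 fill(3,1,B) [51 cells changed]:
BBRBBBBBB
BBBBBBBBB
BBKBBBBBB
BBBBBBBBB
BYBBBBBBB
BBBBBBBBB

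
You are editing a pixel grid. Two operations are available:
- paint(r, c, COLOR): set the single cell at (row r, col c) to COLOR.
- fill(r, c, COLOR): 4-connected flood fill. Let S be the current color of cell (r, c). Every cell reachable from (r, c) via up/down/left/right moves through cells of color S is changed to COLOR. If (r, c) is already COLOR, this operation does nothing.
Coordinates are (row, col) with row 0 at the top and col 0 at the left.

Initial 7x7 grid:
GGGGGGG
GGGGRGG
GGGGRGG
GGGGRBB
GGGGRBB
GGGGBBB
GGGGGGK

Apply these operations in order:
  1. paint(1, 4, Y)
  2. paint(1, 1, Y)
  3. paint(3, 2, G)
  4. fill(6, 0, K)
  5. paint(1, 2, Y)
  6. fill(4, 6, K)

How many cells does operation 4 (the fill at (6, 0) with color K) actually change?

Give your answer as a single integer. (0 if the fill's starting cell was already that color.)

Answer: 36

Derivation:
After op 1 paint(1,4,Y):
GGGGGGG
GGGGYGG
GGGGRGG
GGGGRBB
GGGGRBB
GGGGBBB
GGGGGGK
After op 2 paint(1,1,Y):
GGGGGGG
GYGGYGG
GGGGRGG
GGGGRBB
GGGGRBB
GGGGBBB
GGGGGGK
After op 3 paint(3,2,G):
GGGGGGG
GYGGYGG
GGGGRGG
GGGGRBB
GGGGRBB
GGGGBBB
GGGGGGK
After op 4 fill(6,0,K) [36 cells changed]:
KKKKKKK
KYKKYKK
KKKKRKK
KKKKRBB
KKKKRBB
KKKKBBB
KKKKKKK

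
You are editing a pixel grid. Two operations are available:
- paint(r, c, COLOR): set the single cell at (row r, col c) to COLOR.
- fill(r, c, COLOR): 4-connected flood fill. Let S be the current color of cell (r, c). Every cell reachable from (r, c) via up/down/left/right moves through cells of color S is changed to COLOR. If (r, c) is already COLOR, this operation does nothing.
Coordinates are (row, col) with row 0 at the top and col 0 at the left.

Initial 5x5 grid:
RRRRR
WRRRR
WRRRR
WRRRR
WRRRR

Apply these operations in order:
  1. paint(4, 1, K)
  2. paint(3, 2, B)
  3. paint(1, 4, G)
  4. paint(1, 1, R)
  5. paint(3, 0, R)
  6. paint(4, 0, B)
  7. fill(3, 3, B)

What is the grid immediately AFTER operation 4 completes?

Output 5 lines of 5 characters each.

Answer: RRRRR
WRRRG
WRRRR
WRBRR
WKRRR

Derivation:
After op 1 paint(4,1,K):
RRRRR
WRRRR
WRRRR
WRRRR
WKRRR
After op 2 paint(3,2,B):
RRRRR
WRRRR
WRRRR
WRBRR
WKRRR
After op 3 paint(1,4,G):
RRRRR
WRRRG
WRRRR
WRBRR
WKRRR
After op 4 paint(1,1,R):
RRRRR
WRRRG
WRRRR
WRBRR
WKRRR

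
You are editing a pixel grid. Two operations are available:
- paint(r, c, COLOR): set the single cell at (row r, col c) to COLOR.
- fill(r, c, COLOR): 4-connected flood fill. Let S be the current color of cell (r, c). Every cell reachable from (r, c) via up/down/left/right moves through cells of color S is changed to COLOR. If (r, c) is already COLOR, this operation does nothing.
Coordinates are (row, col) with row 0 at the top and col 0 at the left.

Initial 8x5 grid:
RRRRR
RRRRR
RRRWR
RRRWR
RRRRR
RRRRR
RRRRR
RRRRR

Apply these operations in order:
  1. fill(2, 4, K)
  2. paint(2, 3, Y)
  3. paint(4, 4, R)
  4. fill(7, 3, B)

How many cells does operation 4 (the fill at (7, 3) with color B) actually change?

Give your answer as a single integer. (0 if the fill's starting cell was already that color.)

After op 1 fill(2,4,K) [38 cells changed]:
KKKKK
KKKKK
KKKWK
KKKWK
KKKKK
KKKKK
KKKKK
KKKKK
After op 2 paint(2,3,Y):
KKKKK
KKKKK
KKKYK
KKKWK
KKKKK
KKKKK
KKKKK
KKKKK
After op 3 paint(4,4,R):
KKKKK
KKKKK
KKKYK
KKKWK
KKKKR
KKKKK
KKKKK
KKKKK
After op 4 fill(7,3,B) [37 cells changed]:
BBBBB
BBBBB
BBBYB
BBBWB
BBBBR
BBBBB
BBBBB
BBBBB

Answer: 37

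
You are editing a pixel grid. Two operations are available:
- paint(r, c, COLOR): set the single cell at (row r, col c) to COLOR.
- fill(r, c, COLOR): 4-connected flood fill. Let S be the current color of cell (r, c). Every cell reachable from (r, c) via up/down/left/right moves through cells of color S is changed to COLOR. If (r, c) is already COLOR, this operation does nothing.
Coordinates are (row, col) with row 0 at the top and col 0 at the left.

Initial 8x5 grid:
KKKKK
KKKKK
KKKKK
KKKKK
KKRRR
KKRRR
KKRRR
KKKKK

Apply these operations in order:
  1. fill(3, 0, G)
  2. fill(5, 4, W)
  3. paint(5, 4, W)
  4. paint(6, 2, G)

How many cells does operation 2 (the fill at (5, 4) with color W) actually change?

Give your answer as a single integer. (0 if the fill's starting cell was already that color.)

After op 1 fill(3,0,G) [31 cells changed]:
GGGGG
GGGGG
GGGGG
GGGGG
GGRRR
GGRRR
GGRRR
GGGGG
After op 2 fill(5,4,W) [9 cells changed]:
GGGGG
GGGGG
GGGGG
GGGGG
GGWWW
GGWWW
GGWWW
GGGGG

Answer: 9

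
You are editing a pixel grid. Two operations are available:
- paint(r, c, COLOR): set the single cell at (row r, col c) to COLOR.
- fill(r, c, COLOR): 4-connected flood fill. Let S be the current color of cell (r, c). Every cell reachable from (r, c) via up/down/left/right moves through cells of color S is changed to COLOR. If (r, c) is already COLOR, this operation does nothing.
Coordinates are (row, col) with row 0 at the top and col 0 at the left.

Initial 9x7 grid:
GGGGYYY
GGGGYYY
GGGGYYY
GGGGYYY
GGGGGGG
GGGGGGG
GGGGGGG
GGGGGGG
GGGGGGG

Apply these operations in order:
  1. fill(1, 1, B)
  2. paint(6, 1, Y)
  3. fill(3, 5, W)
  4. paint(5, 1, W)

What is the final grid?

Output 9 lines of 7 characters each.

After op 1 fill(1,1,B) [51 cells changed]:
BBBBYYY
BBBBYYY
BBBBYYY
BBBBYYY
BBBBBBB
BBBBBBB
BBBBBBB
BBBBBBB
BBBBBBB
After op 2 paint(6,1,Y):
BBBBYYY
BBBBYYY
BBBBYYY
BBBBYYY
BBBBBBB
BBBBBBB
BYBBBBB
BBBBBBB
BBBBBBB
After op 3 fill(3,5,W) [12 cells changed]:
BBBBWWW
BBBBWWW
BBBBWWW
BBBBWWW
BBBBBBB
BBBBBBB
BYBBBBB
BBBBBBB
BBBBBBB
After op 4 paint(5,1,W):
BBBBWWW
BBBBWWW
BBBBWWW
BBBBWWW
BBBBBBB
BWBBBBB
BYBBBBB
BBBBBBB
BBBBBBB

Answer: BBBBWWW
BBBBWWW
BBBBWWW
BBBBWWW
BBBBBBB
BWBBBBB
BYBBBBB
BBBBBBB
BBBBBBB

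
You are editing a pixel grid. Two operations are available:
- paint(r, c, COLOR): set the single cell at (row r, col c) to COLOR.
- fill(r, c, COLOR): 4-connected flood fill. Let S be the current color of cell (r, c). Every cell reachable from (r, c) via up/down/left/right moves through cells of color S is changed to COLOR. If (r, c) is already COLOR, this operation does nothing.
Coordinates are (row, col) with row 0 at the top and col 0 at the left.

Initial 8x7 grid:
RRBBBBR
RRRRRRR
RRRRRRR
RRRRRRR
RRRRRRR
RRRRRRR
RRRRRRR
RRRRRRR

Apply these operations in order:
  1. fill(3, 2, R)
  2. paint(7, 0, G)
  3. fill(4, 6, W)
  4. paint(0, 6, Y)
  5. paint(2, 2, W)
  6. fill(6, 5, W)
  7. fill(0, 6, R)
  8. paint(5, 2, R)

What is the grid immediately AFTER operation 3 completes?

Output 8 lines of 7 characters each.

After op 1 fill(3,2,R) [0 cells changed]:
RRBBBBR
RRRRRRR
RRRRRRR
RRRRRRR
RRRRRRR
RRRRRRR
RRRRRRR
RRRRRRR
After op 2 paint(7,0,G):
RRBBBBR
RRRRRRR
RRRRRRR
RRRRRRR
RRRRRRR
RRRRRRR
RRRRRRR
GRRRRRR
After op 3 fill(4,6,W) [51 cells changed]:
WWBBBBW
WWWWWWW
WWWWWWW
WWWWWWW
WWWWWWW
WWWWWWW
WWWWWWW
GWWWWWW

Answer: WWBBBBW
WWWWWWW
WWWWWWW
WWWWWWW
WWWWWWW
WWWWWWW
WWWWWWW
GWWWWWW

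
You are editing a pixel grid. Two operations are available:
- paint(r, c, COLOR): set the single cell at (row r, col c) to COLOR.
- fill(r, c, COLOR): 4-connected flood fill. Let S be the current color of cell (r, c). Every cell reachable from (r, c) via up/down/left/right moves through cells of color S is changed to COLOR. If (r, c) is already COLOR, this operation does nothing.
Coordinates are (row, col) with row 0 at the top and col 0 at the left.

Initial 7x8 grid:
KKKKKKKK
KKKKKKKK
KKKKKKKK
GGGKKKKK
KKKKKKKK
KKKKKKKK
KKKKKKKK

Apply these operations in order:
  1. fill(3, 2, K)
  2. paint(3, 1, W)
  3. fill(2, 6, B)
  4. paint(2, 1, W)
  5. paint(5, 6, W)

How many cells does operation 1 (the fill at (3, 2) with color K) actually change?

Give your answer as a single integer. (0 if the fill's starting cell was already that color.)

After op 1 fill(3,2,K) [3 cells changed]:
KKKKKKKK
KKKKKKKK
KKKKKKKK
KKKKKKKK
KKKKKKKK
KKKKKKKK
KKKKKKKK

Answer: 3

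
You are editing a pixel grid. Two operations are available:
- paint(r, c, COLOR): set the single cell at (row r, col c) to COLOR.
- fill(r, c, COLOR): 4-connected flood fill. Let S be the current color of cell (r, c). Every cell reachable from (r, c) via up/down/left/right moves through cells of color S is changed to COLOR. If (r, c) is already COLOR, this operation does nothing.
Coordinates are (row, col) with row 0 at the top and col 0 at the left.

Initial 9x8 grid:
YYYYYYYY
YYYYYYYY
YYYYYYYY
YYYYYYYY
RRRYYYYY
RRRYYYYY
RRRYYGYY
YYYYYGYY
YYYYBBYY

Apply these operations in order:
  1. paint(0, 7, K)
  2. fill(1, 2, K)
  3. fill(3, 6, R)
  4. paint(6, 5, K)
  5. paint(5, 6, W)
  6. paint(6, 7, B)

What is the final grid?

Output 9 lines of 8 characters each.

After op 1 paint(0,7,K):
YYYYYYYK
YYYYYYYY
YYYYYYYY
YYYYYYYY
RRRYYYYY
RRRYYYYY
RRRYYGYY
YYYYYGYY
YYYYBBYY
After op 2 fill(1,2,K) [58 cells changed]:
KKKKKKKK
KKKKKKKK
KKKKKKKK
KKKKKKKK
RRRKKKKK
RRRKKKKK
RRRKKGKK
KKKKKGKK
KKKKBBKK
After op 3 fill(3,6,R) [59 cells changed]:
RRRRRRRR
RRRRRRRR
RRRRRRRR
RRRRRRRR
RRRRRRRR
RRRRRRRR
RRRRRGRR
RRRRRGRR
RRRRBBRR
After op 4 paint(6,5,K):
RRRRRRRR
RRRRRRRR
RRRRRRRR
RRRRRRRR
RRRRRRRR
RRRRRRRR
RRRRRKRR
RRRRRGRR
RRRRBBRR
After op 5 paint(5,6,W):
RRRRRRRR
RRRRRRRR
RRRRRRRR
RRRRRRRR
RRRRRRRR
RRRRRRWR
RRRRRKRR
RRRRRGRR
RRRRBBRR
After op 6 paint(6,7,B):
RRRRRRRR
RRRRRRRR
RRRRRRRR
RRRRRRRR
RRRRRRRR
RRRRRRWR
RRRRRKRB
RRRRRGRR
RRRRBBRR

Answer: RRRRRRRR
RRRRRRRR
RRRRRRRR
RRRRRRRR
RRRRRRRR
RRRRRRWR
RRRRRKRB
RRRRRGRR
RRRRBBRR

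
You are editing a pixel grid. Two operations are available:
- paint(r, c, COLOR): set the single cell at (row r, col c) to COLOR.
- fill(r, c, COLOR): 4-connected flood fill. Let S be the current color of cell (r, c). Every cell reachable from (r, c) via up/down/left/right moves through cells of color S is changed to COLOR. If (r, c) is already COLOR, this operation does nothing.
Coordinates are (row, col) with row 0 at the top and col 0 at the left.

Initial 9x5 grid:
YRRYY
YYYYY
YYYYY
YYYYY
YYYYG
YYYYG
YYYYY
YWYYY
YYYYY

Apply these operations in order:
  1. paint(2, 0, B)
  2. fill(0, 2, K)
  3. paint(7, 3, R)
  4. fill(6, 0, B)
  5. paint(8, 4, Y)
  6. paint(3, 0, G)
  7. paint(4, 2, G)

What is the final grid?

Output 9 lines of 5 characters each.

After op 1 paint(2,0,B):
YRRYY
YYYYY
BYYYY
YYYYY
YYYYG
YYYYG
YYYYY
YWYYY
YYYYY
After op 2 fill(0,2,K) [2 cells changed]:
YKKYY
YYYYY
BYYYY
YYYYY
YYYYG
YYYYG
YYYYY
YWYYY
YYYYY
After op 3 paint(7,3,R):
YKKYY
YYYYY
BYYYY
YYYYY
YYYYG
YYYYG
YYYYY
YWYRY
YYYYY
After op 4 fill(6,0,B) [38 cells changed]:
BKKBB
BBBBB
BBBBB
BBBBB
BBBBG
BBBBG
BBBBB
BWBRB
BBBBB
After op 5 paint(8,4,Y):
BKKBB
BBBBB
BBBBB
BBBBB
BBBBG
BBBBG
BBBBB
BWBRB
BBBBY
After op 6 paint(3,0,G):
BKKBB
BBBBB
BBBBB
GBBBB
BBBBG
BBBBG
BBBBB
BWBRB
BBBBY
After op 7 paint(4,2,G):
BKKBB
BBBBB
BBBBB
GBBBB
BBGBG
BBBBG
BBBBB
BWBRB
BBBBY

Answer: BKKBB
BBBBB
BBBBB
GBBBB
BBGBG
BBBBG
BBBBB
BWBRB
BBBBY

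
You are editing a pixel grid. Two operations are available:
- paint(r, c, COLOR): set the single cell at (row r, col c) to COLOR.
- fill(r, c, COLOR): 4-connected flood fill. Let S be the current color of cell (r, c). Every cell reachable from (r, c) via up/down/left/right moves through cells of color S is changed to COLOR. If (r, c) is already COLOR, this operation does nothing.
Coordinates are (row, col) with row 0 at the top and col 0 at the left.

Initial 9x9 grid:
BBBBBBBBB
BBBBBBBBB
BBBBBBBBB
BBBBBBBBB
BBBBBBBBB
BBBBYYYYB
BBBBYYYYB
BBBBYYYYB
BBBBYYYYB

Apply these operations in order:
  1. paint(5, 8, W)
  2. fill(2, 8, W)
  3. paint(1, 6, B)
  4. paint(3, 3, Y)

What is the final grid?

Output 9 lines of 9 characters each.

After op 1 paint(5,8,W):
BBBBBBBBB
BBBBBBBBB
BBBBBBBBB
BBBBBBBBB
BBBBBBBBB
BBBBYYYYW
BBBBYYYYB
BBBBYYYYB
BBBBYYYYB
After op 2 fill(2,8,W) [61 cells changed]:
WWWWWWWWW
WWWWWWWWW
WWWWWWWWW
WWWWWWWWW
WWWWWWWWW
WWWWYYYYW
WWWWYYYYB
WWWWYYYYB
WWWWYYYYB
After op 3 paint(1,6,B):
WWWWWWWWW
WWWWWWBWW
WWWWWWWWW
WWWWWWWWW
WWWWWWWWW
WWWWYYYYW
WWWWYYYYB
WWWWYYYYB
WWWWYYYYB
After op 4 paint(3,3,Y):
WWWWWWWWW
WWWWWWBWW
WWWWWWWWW
WWWYWWWWW
WWWWWWWWW
WWWWYYYYW
WWWWYYYYB
WWWWYYYYB
WWWWYYYYB

Answer: WWWWWWWWW
WWWWWWBWW
WWWWWWWWW
WWWYWWWWW
WWWWWWWWW
WWWWYYYYW
WWWWYYYYB
WWWWYYYYB
WWWWYYYYB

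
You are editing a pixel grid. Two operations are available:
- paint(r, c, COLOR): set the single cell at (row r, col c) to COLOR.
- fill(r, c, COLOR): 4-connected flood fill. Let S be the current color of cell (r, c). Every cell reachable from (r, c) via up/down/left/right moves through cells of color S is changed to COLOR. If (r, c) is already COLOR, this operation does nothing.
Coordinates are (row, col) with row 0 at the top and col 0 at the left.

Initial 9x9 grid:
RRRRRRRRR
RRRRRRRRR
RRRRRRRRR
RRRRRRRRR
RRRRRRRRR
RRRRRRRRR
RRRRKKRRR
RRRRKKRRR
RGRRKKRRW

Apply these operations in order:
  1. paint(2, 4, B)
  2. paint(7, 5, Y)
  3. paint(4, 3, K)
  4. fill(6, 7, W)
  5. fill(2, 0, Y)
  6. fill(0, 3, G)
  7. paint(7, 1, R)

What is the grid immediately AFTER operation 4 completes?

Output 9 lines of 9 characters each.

After op 1 paint(2,4,B):
RRRRRRRRR
RRRRRRRRR
RRRRBRRRR
RRRRRRRRR
RRRRRRRRR
RRRRRRRRR
RRRRKKRRR
RRRRKKRRR
RGRRKKRRW
After op 2 paint(7,5,Y):
RRRRRRRRR
RRRRRRRRR
RRRRBRRRR
RRRRRRRRR
RRRRRRRRR
RRRRRRRRR
RRRRKKRRR
RRRRKYRRR
RGRRKKRRW
After op 3 paint(4,3,K):
RRRRRRRRR
RRRRRRRRR
RRRRBRRRR
RRRRRRRRR
RRRKRRRRR
RRRRRRRRR
RRRRKKRRR
RRRRKYRRR
RGRRKKRRW
After op 4 fill(6,7,W) [71 cells changed]:
WWWWWWWWW
WWWWWWWWW
WWWWBWWWW
WWWWWWWWW
WWWKWWWWW
WWWWWWWWW
WWWWKKWWW
WWWWKYWWW
WGWWKKWWW

Answer: WWWWWWWWW
WWWWWWWWW
WWWWBWWWW
WWWWWWWWW
WWWKWWWWW
WWWWWWWWW
WWWWKKWWW
WWWWKYWWW
WGWWKKWWW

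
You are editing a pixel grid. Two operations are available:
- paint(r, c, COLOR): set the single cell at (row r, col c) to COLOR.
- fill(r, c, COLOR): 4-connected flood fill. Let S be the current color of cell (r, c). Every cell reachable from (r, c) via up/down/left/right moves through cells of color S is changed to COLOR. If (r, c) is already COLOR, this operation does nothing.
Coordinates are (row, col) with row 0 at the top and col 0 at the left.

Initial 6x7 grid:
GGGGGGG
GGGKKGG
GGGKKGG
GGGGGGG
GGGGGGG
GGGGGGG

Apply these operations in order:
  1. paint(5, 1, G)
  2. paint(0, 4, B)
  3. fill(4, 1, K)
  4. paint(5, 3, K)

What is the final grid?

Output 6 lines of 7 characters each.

Answer: KKKKBKK
KKKKKKK
KKKKKKK
KKKKKKK
KKKKKKK
KKKKKKK

Derivation:
After op 1 paint(5,1,G):
GGGGGGG
GGGKKGG
GGGKKGG
GGGGGGG
GGGGGGG
GGGGGGG
After op 2 paint(0,4,B):
GGGGBGG
GGGKKGG
GGGKKGG
GGGGGGG
GGGGGGG
GGGGGGG
After op 3 fill(4,1,K) [37 cells changed]:
KKKKBKK
KKKKKKK
KKKKKKK
KKKKKKK
KKKKKKK
KKKKKKK
After op 4 paint(5,3,K):
KKKKBKK
KKKKKKK
KKKKKKK
KKKKKKK
KKKKKKK
KKKKKKK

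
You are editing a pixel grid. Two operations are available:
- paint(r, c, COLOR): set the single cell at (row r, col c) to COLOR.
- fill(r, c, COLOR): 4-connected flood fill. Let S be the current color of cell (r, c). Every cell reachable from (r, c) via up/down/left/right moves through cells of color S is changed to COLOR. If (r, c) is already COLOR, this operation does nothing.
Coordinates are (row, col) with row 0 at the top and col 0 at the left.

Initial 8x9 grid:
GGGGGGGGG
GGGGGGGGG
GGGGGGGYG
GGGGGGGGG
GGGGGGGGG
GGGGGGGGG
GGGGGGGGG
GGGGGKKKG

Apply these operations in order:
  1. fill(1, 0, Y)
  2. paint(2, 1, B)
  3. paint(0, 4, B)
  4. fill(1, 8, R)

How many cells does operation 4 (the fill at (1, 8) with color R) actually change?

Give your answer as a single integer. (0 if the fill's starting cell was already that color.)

After op 1 fill(1,0,Y) [68 cells changed]:
YYYYYYYYY
YYYYYYYYY
YYYYYYYYY
YYYYYYYYY
YYYYYYYYY
YYYYYYYYY
YYYYYYYYY
YYYYYKKKY
After op 2 paint(2,1,B):
YYYYYYYYY
YYYYYYYYY
YBYYYYYYY
YYYYYYYYY
YYYYYYYYY
YYYYYYYYY
YYYYYYYYY
YYYYYKKKY
After op 3 paint(0,4,B):
YYYYBYYYY
YYYYYYYYY
YBYYYYYYY
YYYYYYYYY
YYYYYYYYY
YYYYYYYYY
YYYYYYYYY
YYYYYKKKY
After op 4 fill(1,8,R) [67 cells changed]:
RRRRBRRRR
RRRRRRRRR
RBRRRRRRR
RRRRRRRRR
RRRRRRRRR
RRRRRRRRR
RRRRRRRRR
RRRRRKKKR

Answer: 67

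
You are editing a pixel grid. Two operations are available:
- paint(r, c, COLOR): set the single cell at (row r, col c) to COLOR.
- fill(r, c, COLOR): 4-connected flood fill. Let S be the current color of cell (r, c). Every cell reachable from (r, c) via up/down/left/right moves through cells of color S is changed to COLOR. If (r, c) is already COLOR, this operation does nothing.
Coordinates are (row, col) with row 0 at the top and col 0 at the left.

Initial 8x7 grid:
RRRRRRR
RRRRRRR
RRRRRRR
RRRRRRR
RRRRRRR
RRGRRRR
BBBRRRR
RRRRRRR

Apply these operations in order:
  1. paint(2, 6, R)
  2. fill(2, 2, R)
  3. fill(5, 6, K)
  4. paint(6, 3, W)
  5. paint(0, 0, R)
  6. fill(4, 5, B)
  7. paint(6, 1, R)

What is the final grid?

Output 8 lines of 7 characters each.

After op 1 paint(2,6,R):
RRRRRRR
RRRRRRR
RRRRRRR
RRRRRRR
RRRRRRR
RRGRRRR
BBBRRRR
RRRRRRR
After op 2 fill(2,2,R) [0 cells changed]:
RRRRRRR
RRRRRRR
RRRRRRR
RRRRRRR
RRRRRRR
RRGRRRR
BBBRRRR
RRRRRRR
After op 3 fill(5,6,K) [52 cells changed]:
KKKKKKK
KKKKKKK
KKKKKKK
KKKKKKK
KKKKKKK
KKGKKKK
BBBKKKK
KKKKKKK
After op 4 paint(6,3,W):
KKKKKKK
KKKKKKK
KKKKKKK
KKKKKKK
KKKKKKK
KKGKKKK
BBBWKKK
KKKKKKK
After op 5 paint(0,0,R):
RKKKKKK
KKKKKKK
KKKKKKK
KKKKKKK
KKKKKKK
KKGKKKK
BBBWKKK
KKKKKKK
After op 6 fill(4,5,B) [50 cells changed]:
RBBBBBB
BBBBBBB
BBBBBBB
BBBBBBB
BBBBBBB
BBGBBBB
BBBWBBB
BBBBBBB
After op 7 paint(6,1,R):
RBBBBBB
BBBBBBB
BBBBBBB
BBBBBBB
BBBBBBB
BBGBBBB
BRBWBBB
BBBBBBB

Answer: RBBBBBB
BBBBBBB
BBBBBBB
BBBBBBB
BBBBBBB
BBGBBBB
BRBWBBB
BBBBBBB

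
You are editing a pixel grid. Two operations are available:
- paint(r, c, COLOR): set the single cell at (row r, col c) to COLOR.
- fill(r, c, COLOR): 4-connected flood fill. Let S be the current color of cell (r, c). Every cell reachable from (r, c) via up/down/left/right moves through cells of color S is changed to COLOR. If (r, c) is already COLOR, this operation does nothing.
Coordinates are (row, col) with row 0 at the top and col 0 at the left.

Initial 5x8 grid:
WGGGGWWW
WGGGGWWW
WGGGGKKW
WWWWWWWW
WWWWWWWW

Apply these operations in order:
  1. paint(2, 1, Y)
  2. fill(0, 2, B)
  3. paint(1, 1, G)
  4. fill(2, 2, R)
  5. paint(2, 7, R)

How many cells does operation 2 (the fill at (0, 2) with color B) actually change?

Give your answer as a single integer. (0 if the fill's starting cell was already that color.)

After op 1 paint(2,1,Y):
WGGGGWWW
WGGGGWWW
WYGGGKKW
WWWWWWWW
WWWWWWWW
After op 2 fill(0,2,B) [11 cells changed]:
WBBBBWWW
WBBBBWWW
WYBBBKKW
WWWWWWWW
WWWWWWWW

Answer: 11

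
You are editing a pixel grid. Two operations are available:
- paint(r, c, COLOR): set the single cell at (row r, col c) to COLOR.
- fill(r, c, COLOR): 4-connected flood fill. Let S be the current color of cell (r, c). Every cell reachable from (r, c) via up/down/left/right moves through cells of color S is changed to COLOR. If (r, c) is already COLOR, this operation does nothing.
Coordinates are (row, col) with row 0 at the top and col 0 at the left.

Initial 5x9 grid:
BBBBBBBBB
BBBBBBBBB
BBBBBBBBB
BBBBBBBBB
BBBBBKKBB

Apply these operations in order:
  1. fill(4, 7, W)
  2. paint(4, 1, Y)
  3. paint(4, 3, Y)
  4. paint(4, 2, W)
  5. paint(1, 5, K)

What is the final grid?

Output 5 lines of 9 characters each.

Answer: WWWWWWWWW
WWWWWKWWW
WWWWWWWWW
WWWWWWWWW
WYWYWKKWW

Derivation:
After op 1 fill(4,7,W) [43 cells changed]:
WWWWWWWWW
WWWWWWWWW
WWWWWWWWW
WWWWWWWWW
WWWWWKKWW
After op 2 paint(4,1,Y):
WWWWWWWWW
WWWWWWWWW
WWWWWWWWW
WWWWWWWWW
WYWWWKKWW
After op 3 paint(4,3,Y):
WWWWWWWWW
WWWWWWWWW
WWWWWWWWW
WWWWWWWWW
WYWYWKKWW
After op 4 paint(4,2,W):
WWWWWWWWW
WWWWWWWWW
WWWWWWWWW
WWWWWWWWW
WYWYWKKWW
After op 5 paint(1,5,K):
WWWWWWWWW
WWWWWKWWW
WWWWWWWWW
WWWWWWWWW
WYWYWKKWW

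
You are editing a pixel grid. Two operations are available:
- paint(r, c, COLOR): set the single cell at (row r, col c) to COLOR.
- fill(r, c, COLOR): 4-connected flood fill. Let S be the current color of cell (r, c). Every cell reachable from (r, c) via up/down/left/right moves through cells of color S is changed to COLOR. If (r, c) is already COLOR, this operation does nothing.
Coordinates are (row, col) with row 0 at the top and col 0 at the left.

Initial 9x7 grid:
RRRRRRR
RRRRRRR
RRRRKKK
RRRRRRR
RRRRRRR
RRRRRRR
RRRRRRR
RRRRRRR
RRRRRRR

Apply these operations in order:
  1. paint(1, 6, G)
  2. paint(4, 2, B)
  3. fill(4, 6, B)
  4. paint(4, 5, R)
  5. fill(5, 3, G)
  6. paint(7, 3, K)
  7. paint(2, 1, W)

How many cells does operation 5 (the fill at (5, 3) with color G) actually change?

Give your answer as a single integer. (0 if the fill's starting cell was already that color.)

Answer: 58

Derivation:
After op 1 paint(1,6,G):
RRRRRRR
RRRRRRG
RRRRKKK
RRRRRRR
RRRRRRR
RRRRRRR
RRRRRRR
RRRRRRR
RRRRRRR
After op 2 paint(4,2,B):
RRRRRRR
RRRRRRG
RRRRKKK
RRRRRRR
RRBRRRR
RRRRRRR
RRRRRRR
RRRRRRR
RRRRRRR
After op 3 fill(4,6,B) [58 cells changed]:
BBBBBBB
BBBBBBG
BBBBKKK
BBBBBBB
BBBBBBB
BBBBBBB
BBBBBBB
BBBBBBB
BBBBBBB
After op 4 paint(4,5,R):
BBBBBBB
BBBBBBG
BBBBKKK
BBBBBBB
BBBBBRB
BBBBBBB
BBBBBBB
BBBBBBB
BBBBBBB
After op 5 fill(5,3,G) [58 cells changed]:
GGGGGGG
GGGGGGG
GGGGKKK
GGGGGGG
GGGGGRG
GGGGGGG
GGGGGGG
GGGGGGG
GGGGGGG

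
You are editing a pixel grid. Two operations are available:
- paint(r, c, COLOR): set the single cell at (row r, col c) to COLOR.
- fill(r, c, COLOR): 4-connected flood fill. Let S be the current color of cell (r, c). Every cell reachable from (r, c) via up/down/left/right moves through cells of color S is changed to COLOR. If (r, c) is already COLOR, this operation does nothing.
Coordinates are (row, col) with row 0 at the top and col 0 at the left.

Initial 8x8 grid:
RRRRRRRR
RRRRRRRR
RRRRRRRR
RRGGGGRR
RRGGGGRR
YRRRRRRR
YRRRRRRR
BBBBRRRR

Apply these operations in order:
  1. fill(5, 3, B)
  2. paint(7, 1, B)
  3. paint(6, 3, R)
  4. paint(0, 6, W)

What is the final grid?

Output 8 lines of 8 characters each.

Answer: BBBBBBWB
BBBBBBBB
BBBBBBBB
BBGGGGBB
BBGGGGBB
YBBBBBBB
YBBRBBBB
BBBBBBBB

Derivation:
After op 1 fill(5,3,B) [50 cells changed]:
BBBBBBBB
BBBBBBBB
BBBBBBBB
BBGGGGBB
BBGGGGBB
YBBBBBBB
YBBBBBBB
BBBBBBBB
After op 2 paint(7,1,B):
BBBBBBBB
BBBBBBBB
BBBBBBBB
BBGGGGBB
BBGGGGBB
YBBBBBBB
YBBBBBBB
BBBBBBBB
After op 3 paint(6,3,R):
BBBBBBBB
BBBBBBBB
BBBBBBBB
BBGGGGBB
BBGGGGBB
YBBBBBBB
YBBRBBBB
BBBBBBBB
After op 4 paint(0,6,W):
BBBBBBWB
BBBBBBBB
BBBBBBBB
BBGGGGBB
BBGGGGBB
YBBBBBBB
YBBRBBBB
BBBBBBBB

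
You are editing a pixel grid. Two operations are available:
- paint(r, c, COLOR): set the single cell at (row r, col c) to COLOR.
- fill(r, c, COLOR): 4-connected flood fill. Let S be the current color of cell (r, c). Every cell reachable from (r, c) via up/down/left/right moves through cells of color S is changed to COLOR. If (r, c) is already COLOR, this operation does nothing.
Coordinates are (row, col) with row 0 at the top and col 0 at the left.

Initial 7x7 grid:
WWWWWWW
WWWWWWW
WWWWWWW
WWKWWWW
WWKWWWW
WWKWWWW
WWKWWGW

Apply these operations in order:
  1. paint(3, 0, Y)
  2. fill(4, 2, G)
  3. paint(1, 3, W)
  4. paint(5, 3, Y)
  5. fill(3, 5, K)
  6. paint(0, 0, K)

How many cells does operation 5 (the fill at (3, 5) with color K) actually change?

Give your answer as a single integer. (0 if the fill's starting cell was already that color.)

After op 1 paint(3,0,Y):
WWWWWWW
WWWWWWW
WWWWWWW
YWKWWWW
WWKWWWW
WWKWWWW
WWKWWGW
After op 2 fill(4,2,G) [4 cells changed]:
WWWWWWW
WWWWWWW
WWWWWWW
YWGWWWW
WWGWWWW
WWGWWWW
WWGWWGW
After op 3 paint(1,3,W):
WWWWWWW
WWWWWWW
WWWWWWW
YWGWWWW
WWGWWWW
WWGWWWW
WWGWWGW
After op 4 paint(5,3,Y):
WWWWWWW
WWWWWWW
WWWWWWW
YWGWWWW
WWGWWWW
WWGYWWW
WWGWWGW
After op 5 fill(3,5,K) [42 cells changed]:
KKKKKKK
KKKKKKK
KKKKKKK
YKGKKKK
KKGKKKK
KKGYKKK
KKGKKGK

Answer: 42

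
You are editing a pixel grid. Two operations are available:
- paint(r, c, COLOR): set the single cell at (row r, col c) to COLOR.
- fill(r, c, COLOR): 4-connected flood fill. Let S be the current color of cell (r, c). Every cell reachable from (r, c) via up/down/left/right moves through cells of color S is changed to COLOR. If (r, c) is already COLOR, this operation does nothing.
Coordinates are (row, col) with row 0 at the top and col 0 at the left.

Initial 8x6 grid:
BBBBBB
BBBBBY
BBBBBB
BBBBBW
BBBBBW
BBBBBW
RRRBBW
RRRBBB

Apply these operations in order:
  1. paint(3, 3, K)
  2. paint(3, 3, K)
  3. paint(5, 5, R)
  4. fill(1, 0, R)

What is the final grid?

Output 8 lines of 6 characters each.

Answer: RRRRRR
RRRRRY
RRRRRR
RRRKRW
RRRRRW
RRRRRR
RRRRRW
RRRRRR

Derivation:
After op 1 paint(3,3,K):
BBBBBB
BBBBBY
BBBBBB
BBBKBW
BBBBBW
BBBBBW
RRRBBW
RRRBBB
After op 2 paint(3,3,K):
BBBBBB
BBBBBY
BBBBBB
BBBKBW
BBBBBW
BBBBBW
RRRBBW
RRRBBB
After op 3 paint(5,5,R):
BBBBBB
BBBBBY
BBBBBB
BBBKBW
BBBBBW
BBBBBR
RRRBBW
RRRBBB
After op 4 fill(1,0,R) [36 cells changed]:
RRRRRR
RRRRRY
RRRRRR
RRRKRW
RRRRRW
RRRRRR
RRRRRW
RRRRRR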